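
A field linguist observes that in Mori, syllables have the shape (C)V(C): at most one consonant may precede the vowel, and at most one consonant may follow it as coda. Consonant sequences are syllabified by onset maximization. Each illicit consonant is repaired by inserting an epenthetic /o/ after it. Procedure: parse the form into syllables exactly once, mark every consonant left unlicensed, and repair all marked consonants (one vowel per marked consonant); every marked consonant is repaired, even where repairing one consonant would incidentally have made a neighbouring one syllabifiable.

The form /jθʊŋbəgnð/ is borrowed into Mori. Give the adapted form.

joθʊŋbəgnoðo

Under (C)V(C), the unsyllabifiable consonants are /j/, /n/, /ð/ (at most one coda consonant is licensed; onsets are limited to one consonant).
Inserting the epenthetic vowel yields /j/ → /jo/, /n/ → /no/, /ð/ → /ðo/.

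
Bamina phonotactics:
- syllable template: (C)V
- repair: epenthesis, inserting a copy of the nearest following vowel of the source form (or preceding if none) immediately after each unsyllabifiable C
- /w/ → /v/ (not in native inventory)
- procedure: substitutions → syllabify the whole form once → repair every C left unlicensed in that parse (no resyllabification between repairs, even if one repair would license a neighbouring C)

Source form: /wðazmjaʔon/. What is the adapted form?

Substitution: /w/ → /v/, giving /vðazmjaʔon/.
The consonants /v/, /z/, /m/, /n/ cannot be parsed into a legal (C)V syllable (no codas are permitted; onsets are limited to one consonant).
Each unlicensed consonant becomes the onset of a new syllable: /v/ → /va/, /z/ → /za/, /m/ → /ma/, /n/ → /no/.

vaðazamajaʔono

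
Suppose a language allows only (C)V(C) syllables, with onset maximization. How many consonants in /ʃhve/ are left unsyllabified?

The consonants /ʃ/, /h/ cannot be parsed into a legal (C)V(C) syllable (at most one coda consonant is licensed; onsets are limited to one consonant).

2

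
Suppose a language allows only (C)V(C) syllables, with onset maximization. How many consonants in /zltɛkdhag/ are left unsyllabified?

The consonants /z/, /l/, /d/ cannot be parsed into a legal (C)V(C) syllable (at most one coda consonant is licensed; onsets are limited to one consonant).

3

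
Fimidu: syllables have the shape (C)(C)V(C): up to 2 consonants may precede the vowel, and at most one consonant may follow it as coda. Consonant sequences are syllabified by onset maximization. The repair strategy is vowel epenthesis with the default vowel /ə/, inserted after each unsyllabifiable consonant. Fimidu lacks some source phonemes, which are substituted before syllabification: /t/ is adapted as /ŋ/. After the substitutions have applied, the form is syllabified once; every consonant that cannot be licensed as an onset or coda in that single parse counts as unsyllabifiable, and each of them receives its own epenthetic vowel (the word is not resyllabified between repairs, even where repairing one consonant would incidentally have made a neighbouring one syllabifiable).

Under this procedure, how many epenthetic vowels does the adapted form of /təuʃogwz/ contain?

2

After substitution the input is /ŋəuʃogwz/.
The unsyllabifiable consonants are /w/, /z/; each receives one epenthetic vowel.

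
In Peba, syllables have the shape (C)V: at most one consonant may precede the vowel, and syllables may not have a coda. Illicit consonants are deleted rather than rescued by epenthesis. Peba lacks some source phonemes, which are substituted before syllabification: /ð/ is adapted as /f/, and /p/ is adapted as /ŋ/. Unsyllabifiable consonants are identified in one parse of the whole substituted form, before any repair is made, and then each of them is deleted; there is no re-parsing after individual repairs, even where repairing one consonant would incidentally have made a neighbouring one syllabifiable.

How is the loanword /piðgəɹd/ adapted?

ŋigə

Substitution: /p/ → /ŋ/, /ð/ → /f/, giving /ŋifgəɹd/.
Syllabifying with onset maximization leaves /f/, /ɹ/, /d/ stranded (no codas are permitted; onsets are limited to one consonant).
Deleting the stranded consonants removes /f/, /ɹ/, /d/.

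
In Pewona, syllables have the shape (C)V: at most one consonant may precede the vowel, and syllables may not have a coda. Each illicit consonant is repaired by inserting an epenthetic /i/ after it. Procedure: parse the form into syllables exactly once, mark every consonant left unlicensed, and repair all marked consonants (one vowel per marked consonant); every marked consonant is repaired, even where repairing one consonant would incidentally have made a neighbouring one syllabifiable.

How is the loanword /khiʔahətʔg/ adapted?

The consonants /k/, /t/, /ʔ/, /g/ cannot be parsed into a legal (C)V syllable (no codas are permitted; onsets are limited to one consonant).
Inserting the epenthetic vowel yields /k/ → /ki/, /t/ → /ti/, /ʔ/ → /ʔi/, /g/ → /gi/.

kihiʔahətiʔigi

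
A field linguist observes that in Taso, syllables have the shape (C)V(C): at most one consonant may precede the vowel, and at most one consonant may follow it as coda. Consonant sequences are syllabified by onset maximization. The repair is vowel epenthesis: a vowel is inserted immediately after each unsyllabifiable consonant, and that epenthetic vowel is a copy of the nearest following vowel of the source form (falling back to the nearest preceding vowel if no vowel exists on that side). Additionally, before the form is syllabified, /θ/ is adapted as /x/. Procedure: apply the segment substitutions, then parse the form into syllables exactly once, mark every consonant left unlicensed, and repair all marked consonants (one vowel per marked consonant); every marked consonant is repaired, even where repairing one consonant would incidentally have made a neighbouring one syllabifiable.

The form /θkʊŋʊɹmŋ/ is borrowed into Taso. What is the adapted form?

xʊkʊŋʊɹmʊŋʊ

Substitution: /θ/ → /x/, giving /xkʊŋʊɹmŋ/.
Under (C)V(C), the unsyllabifiable consonants are /x/, /m/, /ŋ/ (at most one coda consonant is licensed; onsets are limited to one consonant).
Inserting the epenthetic vowel yields /x/ → /xʊ/, /m/ → /mʊ/, /ŋ/ → /ŋʊ/.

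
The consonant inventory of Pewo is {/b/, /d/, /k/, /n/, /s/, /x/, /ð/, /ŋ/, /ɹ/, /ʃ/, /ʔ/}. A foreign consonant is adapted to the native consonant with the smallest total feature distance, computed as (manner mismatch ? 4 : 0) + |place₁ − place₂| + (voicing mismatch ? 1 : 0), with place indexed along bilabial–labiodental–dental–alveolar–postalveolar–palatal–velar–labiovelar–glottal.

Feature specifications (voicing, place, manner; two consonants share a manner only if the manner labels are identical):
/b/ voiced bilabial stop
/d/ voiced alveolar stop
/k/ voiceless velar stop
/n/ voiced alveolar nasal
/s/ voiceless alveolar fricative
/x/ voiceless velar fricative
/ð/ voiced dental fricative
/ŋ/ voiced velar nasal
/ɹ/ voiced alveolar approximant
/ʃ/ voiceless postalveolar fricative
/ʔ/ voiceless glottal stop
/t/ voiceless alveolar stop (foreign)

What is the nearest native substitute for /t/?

d

/d/ is closest: same manner (stop), place distance 0 (alveolar→alveolar), voicing differs (+1); total 1. Next closest is /k/ at distance 3.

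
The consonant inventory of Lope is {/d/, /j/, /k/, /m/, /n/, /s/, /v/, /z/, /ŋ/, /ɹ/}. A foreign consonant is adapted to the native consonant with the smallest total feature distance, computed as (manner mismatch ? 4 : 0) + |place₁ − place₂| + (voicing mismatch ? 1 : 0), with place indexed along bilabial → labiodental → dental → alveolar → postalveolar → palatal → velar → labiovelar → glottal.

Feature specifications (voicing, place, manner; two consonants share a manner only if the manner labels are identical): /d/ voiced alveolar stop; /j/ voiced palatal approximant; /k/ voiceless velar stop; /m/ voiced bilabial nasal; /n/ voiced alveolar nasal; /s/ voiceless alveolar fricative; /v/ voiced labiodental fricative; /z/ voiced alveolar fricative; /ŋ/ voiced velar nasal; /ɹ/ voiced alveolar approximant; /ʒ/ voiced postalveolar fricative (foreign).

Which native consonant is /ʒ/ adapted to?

z

/z/ is closest: same manner (fricative), place distance 1 (postalveolar→alveolar), same voicing; total 1. Next closest is /s/ at distance 2.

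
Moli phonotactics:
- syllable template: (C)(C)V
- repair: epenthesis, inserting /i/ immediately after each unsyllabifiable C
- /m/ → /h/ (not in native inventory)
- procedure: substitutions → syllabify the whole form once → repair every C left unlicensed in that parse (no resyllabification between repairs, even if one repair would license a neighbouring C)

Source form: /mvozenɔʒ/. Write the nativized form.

Substitution: /m/ → /h/, giving /hvozenɔʒ/.
The consonants /ʒ/ cannot be parsed into a legal (C)(C)V syllable (no codas are permitted; onsets may contain at most 2 consonants).
Each unlicensed consonant becomes the onset of a new syllable: /ʒ/ → /ʒi/.

hvozenɔʒi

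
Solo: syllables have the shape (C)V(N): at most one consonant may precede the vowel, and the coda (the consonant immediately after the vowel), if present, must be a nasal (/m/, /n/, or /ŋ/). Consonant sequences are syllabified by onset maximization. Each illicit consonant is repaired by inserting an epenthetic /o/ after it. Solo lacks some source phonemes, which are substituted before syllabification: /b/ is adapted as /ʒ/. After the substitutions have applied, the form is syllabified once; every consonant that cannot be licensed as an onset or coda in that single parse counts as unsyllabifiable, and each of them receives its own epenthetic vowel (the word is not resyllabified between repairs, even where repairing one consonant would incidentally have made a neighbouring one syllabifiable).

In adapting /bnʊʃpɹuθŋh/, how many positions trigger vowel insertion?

After substitution the input is /ʒnʊʃpɹuθŋh/.
The unsyllabifiable consonants are /ʒ/, /ʃ/, /p/, /θ/, /ŋ/, /h/; each receives one epenthetic vowel.

6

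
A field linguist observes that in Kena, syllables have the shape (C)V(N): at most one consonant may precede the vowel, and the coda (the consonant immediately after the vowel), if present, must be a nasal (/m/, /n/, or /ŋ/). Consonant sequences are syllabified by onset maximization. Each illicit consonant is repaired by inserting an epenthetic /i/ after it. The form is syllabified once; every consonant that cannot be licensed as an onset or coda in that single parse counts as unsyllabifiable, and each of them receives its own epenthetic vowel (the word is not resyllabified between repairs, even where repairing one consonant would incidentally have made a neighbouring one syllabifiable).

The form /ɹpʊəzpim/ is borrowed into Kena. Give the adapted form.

ɹipʊəzipim

Syllabifying with onset maximization leaves /ɹ/, /z/ stranded (only a nasal (/m/, /n/, or /ŋ/) is licensed in coda position; onsets are limited to one consonant).
Each unlicensed consonant becomes the onset of a new syllable: /ɹ/ → /ɹi/, /z/ → /zi/.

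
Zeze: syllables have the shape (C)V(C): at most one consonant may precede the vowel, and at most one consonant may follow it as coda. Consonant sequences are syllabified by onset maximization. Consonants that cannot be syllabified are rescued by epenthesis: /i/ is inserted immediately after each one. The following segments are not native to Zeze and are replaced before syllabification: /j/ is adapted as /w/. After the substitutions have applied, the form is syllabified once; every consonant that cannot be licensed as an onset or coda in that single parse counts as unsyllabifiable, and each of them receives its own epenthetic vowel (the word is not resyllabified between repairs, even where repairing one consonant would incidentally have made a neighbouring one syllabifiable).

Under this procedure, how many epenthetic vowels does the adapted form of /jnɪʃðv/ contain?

3

After substitution the input is /wnɪʃðv/.
The unsyllabifiable consonants are /w/, /ð/, /v/; each receives one epenthetic vowel.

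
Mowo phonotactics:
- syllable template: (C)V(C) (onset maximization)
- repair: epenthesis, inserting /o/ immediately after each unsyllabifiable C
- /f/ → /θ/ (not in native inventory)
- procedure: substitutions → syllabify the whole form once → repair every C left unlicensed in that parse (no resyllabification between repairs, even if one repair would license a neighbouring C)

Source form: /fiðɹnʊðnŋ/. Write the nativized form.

Substitution: /f/ → /θ/, giving /θiðɹnʊðnŋ/.
The consonants /ɹ/, /n/, /ŋ/ cannot be parsed into a legal (C)V(C) syllable (at most one coda consonant is licensed; onsets are limited to one consonant).
Each unlicensed consonant becomes the onset of a new syllable: /ɹ/ → /ɹo/, /n/ → /no/, /ŋ/ → /ŋo/.

θiðɹonʊðnoŋo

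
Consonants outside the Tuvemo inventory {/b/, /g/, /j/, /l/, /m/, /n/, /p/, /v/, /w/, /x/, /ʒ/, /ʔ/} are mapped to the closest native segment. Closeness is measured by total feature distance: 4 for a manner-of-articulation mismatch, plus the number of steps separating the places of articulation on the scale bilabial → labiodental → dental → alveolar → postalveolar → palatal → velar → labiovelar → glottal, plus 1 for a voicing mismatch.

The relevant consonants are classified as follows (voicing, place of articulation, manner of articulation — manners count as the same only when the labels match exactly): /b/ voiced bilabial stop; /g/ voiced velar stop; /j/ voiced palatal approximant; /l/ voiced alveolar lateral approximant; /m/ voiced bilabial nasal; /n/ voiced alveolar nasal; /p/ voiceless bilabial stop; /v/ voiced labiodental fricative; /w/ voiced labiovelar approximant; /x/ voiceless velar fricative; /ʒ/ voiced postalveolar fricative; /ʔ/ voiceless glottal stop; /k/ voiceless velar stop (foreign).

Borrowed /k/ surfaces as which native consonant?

g

/g/ is closest: same manner (stop), place distance 0 (velar→velar), voicing differs (+1); total 1. Next closest is /ʔ/ at distance 2.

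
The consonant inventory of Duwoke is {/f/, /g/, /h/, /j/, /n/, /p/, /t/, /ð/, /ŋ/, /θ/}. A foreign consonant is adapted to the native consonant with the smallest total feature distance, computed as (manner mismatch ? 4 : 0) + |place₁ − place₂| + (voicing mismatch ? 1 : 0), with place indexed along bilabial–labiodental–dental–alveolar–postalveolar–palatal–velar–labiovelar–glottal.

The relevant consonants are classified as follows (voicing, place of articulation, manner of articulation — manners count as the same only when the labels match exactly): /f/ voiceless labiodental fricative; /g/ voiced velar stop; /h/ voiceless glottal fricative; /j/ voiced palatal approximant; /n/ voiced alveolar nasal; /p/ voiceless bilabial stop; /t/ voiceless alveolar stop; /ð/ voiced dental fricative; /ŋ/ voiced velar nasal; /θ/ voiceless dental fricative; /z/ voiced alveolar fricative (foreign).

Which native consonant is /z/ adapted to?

/ð/ is closest: same manner (fricative), place distance 1 (alveolar→dental), same voicing; total 1. Next closest is /θ/ at distance 2.

ð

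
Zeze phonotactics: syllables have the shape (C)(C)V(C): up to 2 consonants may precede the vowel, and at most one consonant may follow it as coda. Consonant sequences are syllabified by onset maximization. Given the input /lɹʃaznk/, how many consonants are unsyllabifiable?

3

The consonants /l/, /n/, /k/ cannot be parsed into a legal (C)(C)V(C) syllable (at most one coda consonant is licensed; onsets may contain at most 2 consonants).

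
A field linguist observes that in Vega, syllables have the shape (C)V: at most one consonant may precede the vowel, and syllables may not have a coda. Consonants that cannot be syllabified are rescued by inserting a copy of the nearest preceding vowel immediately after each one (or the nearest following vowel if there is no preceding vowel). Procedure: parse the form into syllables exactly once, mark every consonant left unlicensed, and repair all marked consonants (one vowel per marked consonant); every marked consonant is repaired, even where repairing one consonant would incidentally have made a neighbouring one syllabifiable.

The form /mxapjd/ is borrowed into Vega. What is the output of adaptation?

Syllabifying with onset maximization leaves /m/, /p/, /j/, /d/ stranded (no codas are permitted; onsets are limited to one consonant).
Inserting the epenthetic vowel yields /m/ → /ma/, /p/ → /pa/, /j/ → /ja/, /d/ → /da/.

maxapajada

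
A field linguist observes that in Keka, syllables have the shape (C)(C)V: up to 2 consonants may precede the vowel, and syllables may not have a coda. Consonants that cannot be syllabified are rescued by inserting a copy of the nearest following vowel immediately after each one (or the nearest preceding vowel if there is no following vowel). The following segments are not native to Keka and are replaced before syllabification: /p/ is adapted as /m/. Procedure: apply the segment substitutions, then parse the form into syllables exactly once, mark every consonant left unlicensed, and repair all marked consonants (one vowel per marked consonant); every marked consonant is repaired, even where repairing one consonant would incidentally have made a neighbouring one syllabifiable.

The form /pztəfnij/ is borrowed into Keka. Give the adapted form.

Substitution: /p/ → /m/, giving /mztəfnij/.
The consonants /m/, /j/ cannot be parsed into a legal (C)(C)V syllable (no codas are permitted; onsets may contain at most 2 consonants).
Inserting the epenthetic vowel yields /m/ → /mə/, /j/ → /ji/.

məztəfniji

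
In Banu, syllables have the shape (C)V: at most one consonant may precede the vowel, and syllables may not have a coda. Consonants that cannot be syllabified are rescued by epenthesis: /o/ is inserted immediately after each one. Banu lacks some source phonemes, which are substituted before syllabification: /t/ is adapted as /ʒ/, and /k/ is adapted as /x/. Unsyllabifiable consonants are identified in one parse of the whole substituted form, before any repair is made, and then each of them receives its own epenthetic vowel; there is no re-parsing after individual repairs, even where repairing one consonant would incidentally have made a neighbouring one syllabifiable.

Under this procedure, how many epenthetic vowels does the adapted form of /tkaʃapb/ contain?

After substitution the input is /ʒxaʃapb/.
The unsyllabifiable consonants are /ʒ/, /p/, /b/; each receives one epenthetic vowel.

3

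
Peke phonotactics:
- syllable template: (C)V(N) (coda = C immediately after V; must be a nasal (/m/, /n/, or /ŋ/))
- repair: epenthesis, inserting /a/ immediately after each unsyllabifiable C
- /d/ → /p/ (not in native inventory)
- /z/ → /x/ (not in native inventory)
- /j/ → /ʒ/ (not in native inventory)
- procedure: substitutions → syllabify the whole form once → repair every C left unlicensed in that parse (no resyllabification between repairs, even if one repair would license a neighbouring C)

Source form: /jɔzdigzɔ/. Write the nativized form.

Substitution: /j/ → /ʒ/, /z/ → /x/, /d/ → /p/, giving /ʒɔxpigxɔ/.
The consonants /x/, /g/ cannot be parsed into a legal (C)V(N) syllable (only a nasal (/m/, /n/, or /ŋ/) is licensed in coda position; onsets are limited to one consonant).
Epenthesis after each stranded consonant: /x/ → /xa/, /g/ → /ga/.

ʒɔxapigaxɔ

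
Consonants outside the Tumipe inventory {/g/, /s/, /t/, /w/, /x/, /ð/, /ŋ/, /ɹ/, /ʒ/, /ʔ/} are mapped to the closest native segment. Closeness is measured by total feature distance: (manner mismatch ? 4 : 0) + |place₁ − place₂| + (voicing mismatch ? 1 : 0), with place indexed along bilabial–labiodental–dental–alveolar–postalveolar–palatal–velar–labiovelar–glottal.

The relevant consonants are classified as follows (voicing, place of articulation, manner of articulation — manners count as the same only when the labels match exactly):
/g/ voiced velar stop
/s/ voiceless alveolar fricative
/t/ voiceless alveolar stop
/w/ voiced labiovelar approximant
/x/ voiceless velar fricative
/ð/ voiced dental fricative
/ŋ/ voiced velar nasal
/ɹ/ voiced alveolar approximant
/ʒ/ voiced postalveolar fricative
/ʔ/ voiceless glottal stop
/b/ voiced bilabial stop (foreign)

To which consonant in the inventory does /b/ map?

t

/t/ is closest: same manner (stop), place distance 3 (bilabial→alveolar), voicing differs (+1); total 4. Next closest is /g/ at distance 6.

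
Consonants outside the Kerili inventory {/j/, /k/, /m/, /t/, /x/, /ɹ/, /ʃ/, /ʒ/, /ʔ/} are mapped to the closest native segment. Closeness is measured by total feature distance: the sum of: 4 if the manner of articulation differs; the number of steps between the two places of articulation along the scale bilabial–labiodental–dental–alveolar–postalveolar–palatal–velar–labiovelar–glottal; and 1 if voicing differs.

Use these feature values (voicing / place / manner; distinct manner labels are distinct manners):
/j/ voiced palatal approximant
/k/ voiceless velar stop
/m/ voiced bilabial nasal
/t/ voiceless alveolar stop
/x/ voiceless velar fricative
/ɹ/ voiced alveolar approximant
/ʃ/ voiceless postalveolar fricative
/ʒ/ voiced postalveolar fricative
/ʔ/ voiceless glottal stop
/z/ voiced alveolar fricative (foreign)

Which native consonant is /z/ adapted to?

/ʒ/ is closest: same manner (fricative), place distance 1 (alveolar→postalveolar), same voicing; total 1. Next closest is /ʃ/ at distance 2.

ʒ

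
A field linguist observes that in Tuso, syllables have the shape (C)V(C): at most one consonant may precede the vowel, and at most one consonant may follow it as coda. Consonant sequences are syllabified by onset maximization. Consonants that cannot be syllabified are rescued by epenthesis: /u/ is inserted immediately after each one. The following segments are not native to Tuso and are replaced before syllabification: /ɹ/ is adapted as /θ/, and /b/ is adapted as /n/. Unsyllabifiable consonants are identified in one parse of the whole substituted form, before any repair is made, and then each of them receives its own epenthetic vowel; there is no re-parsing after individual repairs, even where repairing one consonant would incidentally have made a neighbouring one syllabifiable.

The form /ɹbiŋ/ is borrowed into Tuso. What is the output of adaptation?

θuniŋ

Substitution: /ɹ/ → /θ/, /b/ → /n/, giving /θniŋ/.
Syllabifying with onset maximization leaves /θ/ stranded (at most one coda consonant is licensed; onsets are limited to one consonant).
Epenthesis after each stranded consonant: /θ/ → /θu/.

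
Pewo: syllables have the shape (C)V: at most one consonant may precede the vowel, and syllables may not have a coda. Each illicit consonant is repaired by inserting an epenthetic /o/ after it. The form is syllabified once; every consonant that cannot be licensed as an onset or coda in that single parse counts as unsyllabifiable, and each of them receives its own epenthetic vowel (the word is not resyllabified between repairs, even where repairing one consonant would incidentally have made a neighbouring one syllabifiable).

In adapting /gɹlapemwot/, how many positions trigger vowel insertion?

The unsyllabifiable consonants are /g/, /ɹ/, /m/, /t/; each receives one epenthetic vowel.

4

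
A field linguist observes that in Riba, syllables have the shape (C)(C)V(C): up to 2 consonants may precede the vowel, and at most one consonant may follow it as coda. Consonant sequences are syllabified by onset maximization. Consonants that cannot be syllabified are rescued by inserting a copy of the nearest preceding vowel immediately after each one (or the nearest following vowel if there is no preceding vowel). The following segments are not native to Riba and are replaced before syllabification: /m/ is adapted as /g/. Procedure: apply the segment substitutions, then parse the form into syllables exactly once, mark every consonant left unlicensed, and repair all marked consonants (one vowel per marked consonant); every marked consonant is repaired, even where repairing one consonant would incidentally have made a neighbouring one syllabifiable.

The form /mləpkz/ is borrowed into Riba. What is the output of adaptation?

gləpkəzə

Substitution: /m/ → /g/, giving /gləpkz/.
Under (C)(C)V(C), the unsyllabifiable consonants are /k/, /z/ (at most one coda consonant is licensed; onsets may contain at most 2 consonants).
Epenthesis after each stranded consonant: /k/ → /kə/, /z/ → /zə/.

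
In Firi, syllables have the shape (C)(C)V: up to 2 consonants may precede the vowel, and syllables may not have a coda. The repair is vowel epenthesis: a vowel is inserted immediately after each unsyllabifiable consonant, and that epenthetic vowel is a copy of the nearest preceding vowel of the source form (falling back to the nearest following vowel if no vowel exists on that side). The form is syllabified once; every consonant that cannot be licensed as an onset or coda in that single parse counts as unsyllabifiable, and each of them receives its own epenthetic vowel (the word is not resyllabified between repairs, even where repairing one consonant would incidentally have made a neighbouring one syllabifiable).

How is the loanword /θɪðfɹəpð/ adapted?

Syllabifying with onset maximization leaves /ð/, /p/, /ð/ stranded (no codas are permitted; onsets may contain at most 2 consonants).
Each unlicensed consonant becomes the onset of a new syllable: /ð/ → /ðɪ/, /p/ → /pə/, /ð/ → /ðə/.

θɪðɪfɹəpəðə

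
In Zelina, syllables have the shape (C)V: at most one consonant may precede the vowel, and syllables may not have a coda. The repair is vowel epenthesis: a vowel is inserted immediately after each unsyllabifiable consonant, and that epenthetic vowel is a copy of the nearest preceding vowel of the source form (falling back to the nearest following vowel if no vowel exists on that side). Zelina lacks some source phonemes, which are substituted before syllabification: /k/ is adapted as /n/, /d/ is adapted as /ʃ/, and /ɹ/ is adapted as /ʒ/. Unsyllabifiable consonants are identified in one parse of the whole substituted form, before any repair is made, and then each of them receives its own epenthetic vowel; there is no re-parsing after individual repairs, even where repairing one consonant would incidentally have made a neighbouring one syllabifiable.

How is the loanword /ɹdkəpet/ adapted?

Substitution: /ɹ/ → /ʒ/, /d/ → /ʃ/, /k/ → /n/, giving /ʒʃnəpet/.
Syllabifying with onset maximization leaves /ʒ/, /ʃ/, /t/ stranded (no codas are permitted; onsets are limited to one consonant).
Inserting the epenthetic vowel yields /ʒ/ → /ʒə/, /ʃ/ → /ʃə/, /t/ → /te/.

ʒəʃənəpete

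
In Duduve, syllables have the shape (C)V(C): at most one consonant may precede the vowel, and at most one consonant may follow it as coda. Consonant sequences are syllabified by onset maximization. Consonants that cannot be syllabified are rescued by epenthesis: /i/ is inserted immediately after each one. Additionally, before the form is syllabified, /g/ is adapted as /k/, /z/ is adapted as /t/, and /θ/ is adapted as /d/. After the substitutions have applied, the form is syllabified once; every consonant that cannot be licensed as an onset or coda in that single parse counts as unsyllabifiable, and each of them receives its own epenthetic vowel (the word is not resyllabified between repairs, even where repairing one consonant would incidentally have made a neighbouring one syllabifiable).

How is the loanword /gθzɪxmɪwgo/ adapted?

Substitution: /g/ → /k/, /θ/ → /d/, /z/ → /t/, giving /kdtɪxmɪwko/.
Syllabifying with onset maximization leaves /k/, /d/ stranded (at most one coda consonant is licensed; onsets are limited to one consonant).
Epenthesis after each stranded consonant: /k/ → /ki/, /d/ → /di/.

kiditɪxmɪwko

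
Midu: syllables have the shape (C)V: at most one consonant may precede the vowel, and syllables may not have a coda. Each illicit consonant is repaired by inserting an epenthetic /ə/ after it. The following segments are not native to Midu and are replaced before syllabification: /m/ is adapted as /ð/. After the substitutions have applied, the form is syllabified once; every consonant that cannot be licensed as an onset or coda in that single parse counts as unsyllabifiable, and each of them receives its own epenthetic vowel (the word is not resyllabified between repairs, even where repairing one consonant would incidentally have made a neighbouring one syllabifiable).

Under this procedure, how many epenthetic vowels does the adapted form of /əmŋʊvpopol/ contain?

After substitution the input is /əðŋʊvpopol/.
The unsyllabifiable consonants are /ð/, /v/, /l/; each receives one epenthetic vowel.

3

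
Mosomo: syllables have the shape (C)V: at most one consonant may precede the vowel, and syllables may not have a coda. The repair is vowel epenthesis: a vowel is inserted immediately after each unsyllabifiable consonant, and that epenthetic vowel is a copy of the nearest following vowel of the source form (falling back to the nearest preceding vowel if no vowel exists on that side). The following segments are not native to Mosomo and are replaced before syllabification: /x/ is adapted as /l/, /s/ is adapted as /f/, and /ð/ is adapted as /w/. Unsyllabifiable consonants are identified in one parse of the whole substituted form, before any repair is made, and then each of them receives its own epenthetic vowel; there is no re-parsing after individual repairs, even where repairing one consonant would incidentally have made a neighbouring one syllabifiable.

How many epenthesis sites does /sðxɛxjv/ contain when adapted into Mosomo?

After substitution the input is /fwlɛljv/.
The unsyllabifiable consonants are /f/, /w/, /l/, /j/, /v/; each receives one epenthetic vowel.

5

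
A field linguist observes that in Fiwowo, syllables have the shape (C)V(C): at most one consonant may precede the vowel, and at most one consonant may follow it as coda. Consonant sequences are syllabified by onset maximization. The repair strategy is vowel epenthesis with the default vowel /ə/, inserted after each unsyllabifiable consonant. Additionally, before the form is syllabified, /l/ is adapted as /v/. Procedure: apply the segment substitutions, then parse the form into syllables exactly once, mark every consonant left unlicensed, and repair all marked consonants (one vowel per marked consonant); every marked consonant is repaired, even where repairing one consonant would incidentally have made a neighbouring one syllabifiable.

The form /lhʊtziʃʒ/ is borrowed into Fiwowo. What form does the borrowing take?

Substitution: /l/ → /v/, giving /vhʊtziʃʒ/.
Syllabifying with onset maximization leaves /v/, /ʒ/ stranded (at most one coda consonant is licensed; onsets are limited to one consonant).
Inserting the epenthetic vowel yields /v/ → /və/, /ʒ/ → /ʒə/.

vəhʊtziʃʒə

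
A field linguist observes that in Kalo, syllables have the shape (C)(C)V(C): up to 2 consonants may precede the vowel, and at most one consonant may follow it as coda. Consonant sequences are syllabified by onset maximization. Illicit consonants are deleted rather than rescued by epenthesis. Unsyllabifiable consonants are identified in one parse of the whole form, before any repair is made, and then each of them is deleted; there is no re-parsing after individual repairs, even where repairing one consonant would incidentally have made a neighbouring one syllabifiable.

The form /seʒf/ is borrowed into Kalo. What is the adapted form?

The consonants /f/ cannot be parsed into a legal (C)(C)V(C) syllable (at most one coda consonant is licensed; onsets may contain at most 2 consonants).
Deleting the stranded consonants removes /f/.

seʒ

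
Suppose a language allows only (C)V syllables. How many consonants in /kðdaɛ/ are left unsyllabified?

Syllabifying with onset maximization leaves /k/, /ð/ stranded (no codas are permitted; onsets are limited to one consonant).

2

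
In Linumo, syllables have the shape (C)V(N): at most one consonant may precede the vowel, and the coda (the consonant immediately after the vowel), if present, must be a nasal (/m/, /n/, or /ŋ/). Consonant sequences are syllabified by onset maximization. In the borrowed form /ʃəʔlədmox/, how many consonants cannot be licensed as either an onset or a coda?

3

The consonants /ʔ/, /d/, /x/ cannot be parsed into a legal (C)V(N) syllable (only a nasal (/m/, /n/, or /ŋ/) is licensed in coda position; onsets are limited to one consonant).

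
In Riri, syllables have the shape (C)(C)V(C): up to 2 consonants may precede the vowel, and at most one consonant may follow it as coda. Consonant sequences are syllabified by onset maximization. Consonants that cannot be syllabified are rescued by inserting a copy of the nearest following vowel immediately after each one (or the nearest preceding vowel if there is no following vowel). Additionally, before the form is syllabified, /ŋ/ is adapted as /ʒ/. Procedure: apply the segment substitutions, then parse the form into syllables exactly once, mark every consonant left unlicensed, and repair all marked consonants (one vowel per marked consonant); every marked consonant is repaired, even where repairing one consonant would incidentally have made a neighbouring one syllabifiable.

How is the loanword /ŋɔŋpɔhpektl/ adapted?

ʒɔʒpɔhpektele

Substitution: /ŋ/ → /ʒ/, giving /ʒɔʒpɔhpektl/.
The consonants /t/, /l/ cannot be parsed into a legal (C)(C)V(C) syllable (at most one coda consonant is licensed; onsets may contain at most 2 consonants).
Epenthesis after each stranded consonant: /t/ → /te/, /l/ → /le/.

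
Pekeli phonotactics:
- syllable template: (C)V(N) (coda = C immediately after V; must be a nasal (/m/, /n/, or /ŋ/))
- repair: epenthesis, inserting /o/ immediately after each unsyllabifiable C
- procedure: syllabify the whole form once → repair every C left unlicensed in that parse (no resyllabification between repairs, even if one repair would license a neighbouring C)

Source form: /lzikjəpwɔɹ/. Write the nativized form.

The consonants /l/, /k/, /p/, /ɹ/ cannot be parsed into a legal (C)V(N) syllable (only a nasal (/m/, /n/, or /ŋ/) is licensed in coda position; onsets are limited to one consonant).
Each unlicensed consonant becomes the onset of a new syllable: /l/ → /lo/, /k/ → /ko/, /p/ → /po/, /ɹ/ → /ɹo/.

lozikojəpowɔɹo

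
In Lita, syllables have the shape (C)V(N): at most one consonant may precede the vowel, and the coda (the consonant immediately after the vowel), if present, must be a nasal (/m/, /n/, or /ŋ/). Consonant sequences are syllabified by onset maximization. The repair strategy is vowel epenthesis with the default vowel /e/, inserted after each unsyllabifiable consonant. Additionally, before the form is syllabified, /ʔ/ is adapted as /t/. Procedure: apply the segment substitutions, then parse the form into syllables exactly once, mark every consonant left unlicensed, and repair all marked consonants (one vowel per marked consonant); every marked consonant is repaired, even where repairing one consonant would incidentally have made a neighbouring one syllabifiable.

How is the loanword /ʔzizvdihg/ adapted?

tezizevedihege

Substitution: /ʔ/ → /t/, giving /tzizvdihg/.
Under (C)V(N), the unsyllabifiable consonants are /t/, /z/, /v/, /h/, /g/ (only a nasal (/m/, /n/, or /ŋ/) is licensed in coda position; onsets are limited to one consonant).
Each unlicensed consonant becomes the onset of a new syllable: /t/ → /te/, /z/ → /ze/, /v/ → /ve/, /h/ → /he/, /g/ → /ge/.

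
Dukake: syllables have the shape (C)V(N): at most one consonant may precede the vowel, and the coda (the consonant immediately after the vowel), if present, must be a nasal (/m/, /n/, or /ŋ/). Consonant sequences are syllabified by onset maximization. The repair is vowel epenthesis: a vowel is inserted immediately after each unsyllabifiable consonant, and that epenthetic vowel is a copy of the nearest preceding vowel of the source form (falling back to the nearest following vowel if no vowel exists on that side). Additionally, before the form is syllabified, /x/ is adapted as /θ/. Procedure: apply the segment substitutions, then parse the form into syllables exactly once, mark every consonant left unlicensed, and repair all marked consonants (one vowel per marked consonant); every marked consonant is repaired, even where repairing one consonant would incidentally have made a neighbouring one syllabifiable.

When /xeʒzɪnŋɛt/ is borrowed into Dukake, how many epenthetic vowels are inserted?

2

After substitution the input is /θeʒzɪnŋɛt/.
The unsyllabifiable consonants are /ʒ/, /t/; each receives one epenthetic vowel.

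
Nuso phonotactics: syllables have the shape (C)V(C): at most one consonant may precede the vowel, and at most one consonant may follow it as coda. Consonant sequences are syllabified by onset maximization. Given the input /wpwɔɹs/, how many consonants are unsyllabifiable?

The consonants /w/, /p/, /s/ cannot be parsed into a legal (C)V(C) syllable (at most one coda consonant is licensed; onsets are limited to one consonant).

3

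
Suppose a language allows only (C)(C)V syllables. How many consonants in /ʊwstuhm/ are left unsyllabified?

3

Under (C)(C)V, the unsyllabifiable consonants are /w/, /h/, /m/ (no codas are permitted; onsets may contain at most 2 consonants).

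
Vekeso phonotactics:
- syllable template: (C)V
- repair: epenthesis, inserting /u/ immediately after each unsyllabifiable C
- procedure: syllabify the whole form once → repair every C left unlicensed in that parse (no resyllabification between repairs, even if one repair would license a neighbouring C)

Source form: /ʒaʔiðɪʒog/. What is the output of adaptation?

ʒaʔiðɪʒogu

The consonants /g/ cannot be parsed into a legal (C)V syllable (no codas are permitted; onsets are limited to one consonant).
Each unlicensed consonant becomes the onset of a new syllable: /g/ → /gu/.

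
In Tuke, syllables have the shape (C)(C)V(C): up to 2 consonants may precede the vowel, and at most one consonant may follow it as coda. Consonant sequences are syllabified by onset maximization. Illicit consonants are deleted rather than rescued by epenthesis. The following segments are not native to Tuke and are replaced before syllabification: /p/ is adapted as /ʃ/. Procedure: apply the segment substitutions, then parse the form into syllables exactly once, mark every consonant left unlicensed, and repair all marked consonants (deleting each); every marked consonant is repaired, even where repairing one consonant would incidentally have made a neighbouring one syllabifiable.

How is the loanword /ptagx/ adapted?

Substitution: /p/ → /ʃ/, giving /ʃtagx/.
Syllabifying with onset maximization leaves /x/ stranded (at most one coda consonant is licensed; onsets may contain at most 2 consonants).
Each unlicensed consonant is deleted: /x/.

ʃtag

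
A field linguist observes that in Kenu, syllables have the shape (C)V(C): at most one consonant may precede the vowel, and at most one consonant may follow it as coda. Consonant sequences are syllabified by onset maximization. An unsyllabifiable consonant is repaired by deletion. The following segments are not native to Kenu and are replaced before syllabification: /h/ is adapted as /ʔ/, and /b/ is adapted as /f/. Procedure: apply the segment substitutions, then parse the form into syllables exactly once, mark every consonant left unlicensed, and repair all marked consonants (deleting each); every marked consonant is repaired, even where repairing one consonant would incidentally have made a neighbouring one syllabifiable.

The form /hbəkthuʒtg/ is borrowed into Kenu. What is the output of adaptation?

fəkʔuʒ

Substitution: /h/ → /ʔ/, /b/ → /f/, giving /ʔfəktʔuʒtg/.
Under (C)V(C), the unsyllabifiable consonants are /ʔ/, /t/, /t/, /g/ (at most one coda consonant is licensed; onsets are limited to one consonant).
Each unlicensed consonant is deleted: /ʔ/, /t/, /t/, /g/.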